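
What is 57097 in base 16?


Divide by 16 repeatedly:
57097 ÷ 16 = 3568 remainder 9 (9)
3568 ÷ 16 = 223 remainder 0 (0)
223 ÷ 16 = 13 remainder 15 (F)
13 ÷ 16 = 0 remainder 13 (D)
Reading remainders bottom-up:
= 0xDF09


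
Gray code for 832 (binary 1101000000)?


Binary: 1101000000
Gray code: G = B XOR (B >> 1)
B >> 1 = 0110100000
1101000000 XOR 0110100000:
  1 XOR 0 = 1
  1 XOR 1 = 0
  0 XOR 1 = 1
  1 XOR 0 = 1
  0 XOR 1 = 1
  0 XOR 0 = 0
  0 XOR 0 = 0
  0 XOR 0 = 0
  0 XOR 0 = 0
  0 XOR 0 = 0
= 1011100000


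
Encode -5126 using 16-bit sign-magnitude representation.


Sign bit: 1 (negative)
Magnitude: 5126 = 001010000000110
= 1001010000000110


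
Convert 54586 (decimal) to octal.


Divide by 8 repeatedly:
54586 ÷ 8 = 6823 remainder 2
6823 ÷ 8 = 852 remainder 7
852 ÷ 8 = 106 remainder 4
106 ÷ 8 = 13 remainder 2
13 ÷ 8 = 1 remainder 5
1 ÷ 8 = 0 remainder 1
Reading remainders bottom-up:
= 0o152472


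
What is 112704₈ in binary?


Each octal digit → 3 binary bits:
  1 = 001
  1 = 001
  2 = 010
  7 = 111
  0 = 000
  4 = 100
Concatenate: 001 001 010 111 000 100
= 001001010111000100


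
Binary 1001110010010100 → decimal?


Positional values:
Bit 2: 1 × 2^2 = 4
Bit 4: 1 × 2^4 = 16
Bit 7: 1 × 2^7 = 128
Bit 10: 1 × 2^10 = 1024
Bit 11: 1 × 2^11 = 2048
Bit 12: 1 × 2^12 = 4096
Bit 15: 1 × 2^15 = 32768
Sum = 4 + 16 + 128 + 1024 + 2048 + 4096 + 32768
= 40084


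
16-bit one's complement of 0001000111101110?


Original: 0001000111101110
Invert all bits:
  bit 0: 0 → 1
  bit 1: 0 → 1
  bit 2: 0 → 1
  bit 3: 1 → 0
  bit 4: 0 → 1
  bit 5: 0 → 1
  bit 6: 0 → 1
  bit 7: 1 → 0
  bit 8: 1 → 0
  bit 9: 1 → 0
  bit 10: 1 → 0
  bit 11: 0 → 1
  bit 12: 1 → 0
  bit 13: 1 → 0
  bit 14: 1 → 0
  bit 15: 0 → 1
= 1110111000010001


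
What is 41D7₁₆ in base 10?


Positional values:
Position 0: 7 × 16^0 = 7 × 1 = 7
Position 1: D × 16^1 = 13 × 16 = 208
Position 2: 1 × 16^2 = 1 × 256 = 256
Position 3: 4 × 16^3 = 4 × 4096 = 16384
Sum = 7 + 208 + 256 + 16384
= 16855


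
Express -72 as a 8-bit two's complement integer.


Original: 01001000
Step 1 - Invert all bits: 10110111
Step 2 - Add 1: 10110111 + 1
= 10111000 (represents -72)


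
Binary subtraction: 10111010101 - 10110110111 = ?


Align and subtract column by column (LSB to MSB, borrowing when needed):
  10111010101
- 10110110111
  -----------
  col 0: (1 - 0 borrow-in) - 1 → 1 - 1 = 0, borrow out 0
  col 1: (0 - 0 borrow-in) - 1 → borrow from next column: (0+2) - 1 = 1, borrow out 1
  col 2: (1 - 1 borrow-in) - 1 → borrow from next column: (0+2) - 1 = 1, borrow out 1
  col 3: (0 - 1 borrow-in) - 0 → borrow from next column: (-1+2) - 0 = 1, borrow out 1
  col 4: (1 - 1 borrow-in) - 1 → borrow from next column: (0+2) - 1 = 1, borrow out 1
  col 5: (0 - 1 borrow-in) - 1 → borrow from next column: (-1+2) - 1 = 0, borrow out 1
  col 6: (1 - 1 borrow-in) - 0 → 0 - 0 = 0, borrow out 0
  col 7: (1 - 0 borrow-in) - 1 → 1 - 1 = 0, borrow out 0
  col 8: (1 - 0 borrow-in) - 1 → 1 - 1 = 0, borrow out 0
  col 9: (0 - 0 borrow-in) - 0 → 0 - 0 = 0, borrow out 0
  col 10: (1 - 0 borrow-in) - 1 → 1 - 1 = 0, borrow out 0
Reading bits MSB→LSB: 00000011110
Strip leading zeros: 11110
= 11110


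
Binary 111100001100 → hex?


Group into 4-bit nibbles: 111100001100
  1111 = F
  0000 = 0
  1100 = C
= 0xF0C


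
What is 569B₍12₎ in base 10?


Positional values (base 12):
  B × 12^0 = 11 × 1 = 11
  9 × 12^1 = 9 × 12 = 108
  6 × 12^2 = 6 × 144 = 864
  5 × 12^3 = 5 × 1728 = 8640
Sum = 11 + 108 + 864 + 8640
= 9623


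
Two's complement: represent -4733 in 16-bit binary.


Original: 0001001001111101
Step 1 - Invert all bits: 1110110110000010
Step 2 - Add 1: 1110110110000010 + 1
= 1110110110000011 (represents -4733)


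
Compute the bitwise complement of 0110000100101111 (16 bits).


Original: 0110000100101111
Invert all bits:
  bit 0: 0 → 1
  bit 1: 1 → 0
  bit 2: 1 → 0
  bit 3: 0 → 1
  bit 4: 0 → 1
  bit 5: 0 → 1
  bit 6: 0 → 1
  bit 7: 1 → 0
  bit 8: 0 → 1
  bit 9: 0 → 1
  bit 10: 1 → 0
  bit 11: 0 → 1
  bit 12: 1 → 0
  bit 13: 1 → 0
  bit 14: 1 → 0
  bit 15: 1 → 0
= 1001111011010000


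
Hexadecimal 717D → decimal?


Positional values:
Position 0: D × 16^0 = 13 × 1 = 13
Position 1: 7 × 16^1 = 7 × 16 = 112
Position 2: 1 × 16^2 = 1 × 256 = 256
Position 3: 7 × 16^3 = 7 × 4096 = 28672
Sum = 13 + 112 + 256 + 28672
= 29053


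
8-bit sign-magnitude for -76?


Sign bit: 1 (negative)
Magnitude: 76 = 1001100
= 11001100


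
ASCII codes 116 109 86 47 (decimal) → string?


Codes (decimal): 116 109 86 47
Per-code ASCII lookup:
  116  (range 97-122: lowercase, 116 - 97 = 19) → 't'
  109  (range 97-122: lowercase, 109 - 97 = 12) → 'm'
  86  (range 65-90: uppercase, 86 - 65 = 21) → 'V'
  47  (special character) → '/'
= 'tmV/'


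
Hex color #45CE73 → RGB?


Hex: #45CE73
R = 45₁₆ = 69
G = CE₁₆ = 206
B = 73₁₆ = 115
= RGB(69, 206, 115)


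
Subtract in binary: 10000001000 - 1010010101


Align and subtract column by column (LSB to MSB, borrowing when needed):
  10000001000
- 01010010101
  -----------
  col 0: (0 - 0 borrow-in) - 1 → borrow from next column: (0+2) - 1 = 1, borrow out 1
  col 1: (0 - 1 borrow-in) - 0 → borrow from next column: (-1+2) - 0 = 1, borrow out 1
  col 2: (0 - 1 borrow-in) - 1 → borrow from next column: (-1+2) - 1 = 0, borrow out 1
  col 3: (1 - 1 borrow-in) - 0 → 0 - 0 = 0, borrow out 0
  col 4: (0 - 0 borrow-in) - 1 → borrow from next column: (0+2) - 1 = 1, borrow out 1
  col 5: (0 - 1 borrow-in) - 0 → borrow from next column: (-1+2) - 0 = 1, borrow out 1
  col 6: (0 - 1 borrow-in) - 0 → borrow from next column: (-1+2) - 0 = 1, borrow out 1
  col 7: (0 - 1 borrow-in) - 1 → borrow from next column: (-1+2) - 1 = 0, borrow out 1
  col 8: (0 - 1 borrow-in) - 0 → borrow from next column: (-1+2) - 0 = 1, borrow out 1
  col 9: (0 - 1 borrow-in) - 1 → borrow from next column: (-1+2) - 1 = 0, borrow out 1
  col 10: (1 - 1 borrow-in) - 0 → 0 - 0 = 0, borrow out 0
Reading bits MSB→LSB: 00101110011
Strip leading zeros: 101110011
= 101110011


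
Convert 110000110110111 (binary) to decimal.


Positional values:
Bit 0: 1 × 2^0 = 1
Bit 1: 1 × 2^1 = 2
Bit 2: 1 × 2^2 = 4
Bit 4: 1 × 2^4 = 16
Bit 5: 1 × 2^5 = 32
Bit 7: 1 × 2^7 = 128
Bit 8: 1 × 2^8 = 256
Bit 13: 1 × 2^13 = 8192
Bit 14: 1 × 2^14 = 16384
Sum = 1 + 2 + 4 + 16 + 32 + 128 + 256 + 8192 + 16384
= 25015


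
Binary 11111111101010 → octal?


Group into 3-bit groups: 011111111101010
  011 = 3
  111 = 7
  111 = 7
  101 = 5
  010 = 2
= 0o37752


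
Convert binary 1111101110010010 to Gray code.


Binary: 1111101110010010
Gray code: G = B XOR (B >> 1)
B >> 1 = 0111110111001001
1111101110010010 XOR 0111110111001001:
  1 XOR 0 = 1
  1 XOR 1 = 0
  1 XOR 1 = 0
  1 XOR 1 = 0
  1 XOR 1 = 0
  0 XOR 1 = 1
  1 XOR 0 = 1
  1 XOR 1 = 0
  1 XOR 1 = 0
  0 XOR 1 = 1
  0 XOR 0 = 0
  1 XOR 0 = 1
  0 XOR 1 = 1
  0 XOR 0 = 0
  1 XOR 0 = 1
  0 XOR 1 = 1
= 1000011001011011


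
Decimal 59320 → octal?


Divide by 8 repeatedly:
59320 ÷ 8 = 7415 remainder 0
7415 ÷ 8 = 926 remainder 7
926 ÷ 8 = 115 remainder 6
115 ÷ 8 = 14 remainder 3
14 ÷ 8 = 1 remainder 6
1 ÷ 8 = 0 remainder 1
Reading remainders bottom-up:
= 0o163670


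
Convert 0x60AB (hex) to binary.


Each hex digit → 4 binary bits:
  6 = 0110
  0 = 0000
  A = 1010
  B = 1011
Concatenate: 0110 0000 1010 1011
= 0110000010101011


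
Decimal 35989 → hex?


Divide by 16 repeatedly:
35989 ÷ 16 = 2249 remainder 5 (5)
2249 ÷ 16 = 140 remainder 9 (9)
140 ÷ 16 = 8 remainder 12 (C)
8 ÷ 16 = 0 remainder 8 (8)
Reading remainders bottom-up:
= 0x8C95


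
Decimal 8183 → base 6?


Divide by 6 repeatedly:
8183 ÷ 6 = 1363 remainder 5
1363 ÷ 6 = 227 remainder 1
227 ÷ 6 = 37 remainder 5
37 ÷ 6 = 6 remainder 1
6 ÷ 6 = 1 remainder 0
1 ÷ 6 = 0 remainder 1
Reading remainders bottom-up:
= 101515


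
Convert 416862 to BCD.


Each digit → 4-bit binary:
  4 → 0100
  1 → 0001
  6 → 0110
  8 → 1000
  6 → 0110
  2 → 0010
= 0100 0001 0110 1000 0110 0010


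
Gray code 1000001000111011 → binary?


Gray code: 1000001000111011
MSB stays the same: 1
Each subsequent bit = prev_binary XOR current_gray:
  B[1] = 1 XOR 0 = 1
  B[2] = 1 XOR 0 = 1
  B[3] = 1 XOR 0 = 1
  B[4] = 1 XOR 0 = 1
  B[5] = 1 XOR 0 = 1
  B[6] = 1 XOR 1 = 0
  B[7] = 0 XOR 0 = 0
  B[8] = 0 XOR 0 = 0
  B[9] = 0 XOR 0 = 0
  B[10] = 0 XOR 1 = 1
  B[11] = 1 XOR 1 = 0
  B[12] = 0 XOR 1 = 1
  B[13] = 1 XOR 0 = 1
  B[14] = 1 XOR 1 = 0
  B[15] = 0 XOR 1 = 1
= 1111110000101101 (64557 decimal)


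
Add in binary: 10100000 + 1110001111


Align and add column by column (LSB to MSB, carry propagating):
  00010100000
+ 01110001111
  -----------
  col 0: 0 + 1 + 0 (carry in) = 1 → bit 1, carry out 0
  col 1: 0 + 1 + 0 (carry in) = 1 → bit 1, carry out 0
  col 2: 0 + 1 + 0 (carry in) = 1 → bit 1, carry out 0
  col 3: 0 + 1 + 0 (carry in) = 1 → bit 1, carry out 0
  col 4: 0 + 0 + 0 (carry in) = 0 → bit 0, carry out 0
  col 5: 1 + 0 + 0 (carry in) = 1 → bit 1, carry out 0
  col 6: 0 + 0 + 0 (carry in) = 0 → bit 0, carry out 0
  col 7: 1 + 1 + 0 (carry in) = 2 → bit 0, carry out 1
  col 8: 0 + 1 + 1 (carry in) = 2 → bit 0, carry out 1
  col 9: 0 + 1 + 1 (carry in) = 2 → bit 0, carry out 1
  col 10: 0 + 0 + 1 (carry in) = 1 → bit 1, carry out 0
Reading bits MSB→LSB: 10000101111
Strip leading zeros: 10000101111
= 10000101111


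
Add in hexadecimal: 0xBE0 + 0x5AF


Align and add column by column (LSB to MSB, each column mod 16 with carry):
  0BE0
+ 05AF
  ----
  col 0: 0(0) + F(15) + 0 (carry in) = 15 → F(15), carry out 0
  col 1: E(14) + A(10) + 0 (carry in) = 24 → 8(8), carry out 1
  col 2: B(11) + 5(5) + 1 (carry in) = 17 → 1(1), carry out 1
  col 3: 0(0) + 0(0) + 1 (carry in) = 1 → 1(1), carry out 0
Reading digits MSB→LSB: 118F
Strip leading zeros: 118F
= 0x118F


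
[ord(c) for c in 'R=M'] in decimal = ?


String: 'R=M'  (3 characters)
Per-character ASCII lookup:
  'R': uppercase starts at 65: 'R' = 65 + 17 = 82
  '=': special character: '=' = 61
  'M': uppercase starts at 65: 'M' = 65 + 12 = 77
= 82 61 77


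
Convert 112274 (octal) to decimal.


Positional values:
Position 0: 4 × 8^0 = 4
Position 1: 7 × 8^1 = 56
Position 2: 2 × 8^2 = 128
Position 3: 2 × 8^3 = 1024
Position 4: 1 × 8^4 = 4096
Position 5: 1 × 8^5 = 32768
Sum = 4 + 56 + 128 + 1024 + 4096 + 32768
= 38076


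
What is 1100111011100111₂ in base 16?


Group into 4-bit nibbles: 1100111011100111
  1100 = C
  1110 = E
  1110 = E
  0111 = 7
= 0xCEE7


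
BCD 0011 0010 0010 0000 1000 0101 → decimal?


Each 4-bit group → digit:
  0011 → 3
  0010 → 2
  0010 → 2
  0000 → 0
  1000 → 8
  0101 → 5
= 322085


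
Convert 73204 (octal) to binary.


Each octal digit → 3 binary bits:
  7 = 111
  3 = 011
  2 = 010
  0 = 000
  4 = 100
Concatenate: 111 011 010 000 100
= 111011010000100


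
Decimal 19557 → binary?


Divide by 2 repeatedly:
19557 ÷ 2 = 9778 remainder 1
9778 ÷ 2 = 4889 remainder 0
4889 ÷ 2 = 2444 remainder 1
2444 ÷ 2 = 1222 remainder 0
1222 ÷ 2 = 611 remainder 0
611 ÷ 2 = 305 remainder 1
305 ÷ 2 = 152 remainder 1
152 ÷ 2 = 76 remainder 0
76 ÷ 2 = 38 remainder 0
38 ÷ 2 = 19 remainder 0
19 ÷ 2 = 9 remainder 1
9 ÷ 2 = 4 remainder 1
4 ÷ 2 = 2 remainder 0
2 ÷ 2 = 1 remainder 0
1 ÷ 2 = 0 remainder 1
Reading remainders bottom-up:
= 100110001100101


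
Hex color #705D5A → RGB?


Hex: #705D5A
R = 70₁₆ = 112
G = 5D₁₆ = 93
B = 5A₁₆ = 90
= RGB(112, 93, 90)


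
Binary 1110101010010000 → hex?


Group into 4-bit nibbles: 1110101010010000
  1110 = E
  1010 = A
  1001 = 9
  0000 = 0
= 0xEA90


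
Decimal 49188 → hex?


Divide by 16 repeatedly:
49188 ÷ 16 = 3074 remainder 4 (4)
3074 ÷ 16 = 192 remainder 2 (2)
192 ÷ 16 = 12 remainder 0 (0)
12 ÷ 16 = 0 remainder 12 (C)
Reading remainders bottom-up:
= 0xC024


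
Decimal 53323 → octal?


Divide by 8 repeatedly:
53323 ÷ 8 = 6665 remainder 3
6665 ÷ 8 = 833 remainder 1
833 ÷ 8 = 104 remainder 1
104 ÷ 8 = 13 remainder 0
13 ÷ 8 = 1 remainder 5
1 ÷ 8 = 0 remainder 1
Reading remainders bottom-up:
= 0o150113


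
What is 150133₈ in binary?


Each octal digit → 3 binary bits:
  1 = 001
  5 = 101
  0 = 000
  1 = 001
  3 = 011
  3 = 011
Concatenate: 001 101 000 001 011 011
= 001101000001011011


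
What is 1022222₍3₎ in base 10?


Positional values (base 3):
  2 × 3^0 = 2 × 1 = 2
  2 × 3^1 = 2 × 3 = 6
  2 × 3^2 = 2 × 9 = 18
  2 × 3^3 = 2 × 27 = 54
  2 × 3^4 = 2 × 81 = 162
  0 × 3^5 = 0 × 243 = 0
  1 × 3^6 = 1 × 729 = 729
Sum = 2 + 6 + 18 + 54 + 162 + 0 + 729
= 971


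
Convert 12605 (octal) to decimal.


Positional values:
Position 0: 5 × 8^0 = 5
Position 1: 0 × 8^1 = 0
Position 2: 6 × 8^2 = 384
Position 3: 2 × 8^3 = 1024
Position 4: 1 × 8^4 = 4096
Sum = 5 + 0 + 384 + 1024 + 4096
= 5509


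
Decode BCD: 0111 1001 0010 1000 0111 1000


Each 4-bit group → digit:
  0111 → 7
  1001 → 9
  0010 → 2
  1000 → 8
  0111 → 7
  1000 → 8
= 792878


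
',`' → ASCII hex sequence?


String: ',`'  (2 characters)
Per-character ASCII lookup:
  ',': special character: ',' = 44 → 0x2C
  '`': special character: '`' = 96 → 0x60
= 0x2C 0x60


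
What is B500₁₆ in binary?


Each hex digit → 4 binary bits:
  B = 1011
  5 = 0101
  0 = 0000
  0 = 0000
Concatenate: 1011 0101 0000 0000
= 1011010100000000


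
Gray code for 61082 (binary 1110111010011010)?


Binary: 1110111010011010
Gray code: G = B XOR (B >> 1)
B >> 1 = 0111011101001101
1110111010011010 XOR 0111011101001101:
  1 XOR 0 = 1
  1 XOR 1 = 0
  1 XOR 1 = 0
  0 XOR 1 = 1
  1 XOR 0 = 1
  1 XOR 1 = 0
  1 XOR 1 = 0
  0 XOR 1 = 1
  1 XOR 0 = 1
  0 XOR 1 = 1
  0 XOR 0 = 0
  1 XOR 0 = 1
  1 XOR 1 = 0
  0 XOR 1 = 1
  1 XOR 0 = 1
  0 XOR 1 = 1
= 1001100111010111


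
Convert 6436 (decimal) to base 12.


Divide by 12 repeatedly:
6436 ÷ 12 = 536 remainder 4
536 ÷ 12 = 44 remainder 8
44 ÷ 12 = 3 remainder 8
3 ÷ 12 = 0 remainder 3
Reading remainders bottom-up:
= 3884


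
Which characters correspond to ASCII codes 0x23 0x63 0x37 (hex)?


Codes (hex): 0x23 0x63 0x37
Per-code ASCII lookup:
  0x23 = 35  (special character) → '#'
  0x63 = 99  (range 97-122: lowercase, 99 - 97 = 2) → 'c'
  0x37 = 55  (range 48-57: digits, 55 - 48 = 7) → '7'
= '#c7'


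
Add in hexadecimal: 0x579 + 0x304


Align and add column by column (LSB to MSB, each column mod 16 with carry):
  0579
+ 0304
  ----
  col 0: 9(9) + 4(4) + 0 (carry in) = 13 → D(13), carry out 0
  col 1: 7(7) + 0(0) + 0 (carry in) = 7 → 7(7), carry out 0
  col 2: 5(5) + 3(3) + 0 (carry in) = 8 → 8(8), carry out 0
  col 3: 0(0) + 0(0) + 0 (carry in) = 0 → 0(0), carry out 0
Reading digits MSB→LSB: 087D
Strip leading zeros: 87D
= 0x87D


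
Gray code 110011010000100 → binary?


Gray code: 110011010000100
MSB stays the same: 1
Each subsequent bit = prev_binary XOR current_gray:
  B[1] = 1 XOR 1 = 0
  B[2] = 0 XOR 0 = 0
  B[3] = 0 XOR 0 = 0
  B[4] = 0 XOR 1 = 1
  B[5] = 1 XOR 1 = 0
  B[6] = 0 XOR 0 = 0
  B[7] = 0 XOR 1 = 1
  B[8] = 1 XOR 0 = 1
  B[9] = 1 XOR 0 = 1
  B[10] = 1 XOR 0 = 1
  B[11] = 1 XOR 0 = 1
  B[12] = 1 XOR 1 = 0
  B[13] = 0 XOR 0 = 0
  B[14] = 0 XOR 0 = 0
= 100010011111000 (17656 decimal)


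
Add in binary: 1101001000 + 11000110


Align and add column by column (LSB to MSB, carry propagating):
  01101001000
+ 00011000110
  -----------
  col 0: 0 + 0 + 0 (carry in) = 0 → bit 0, carry out 0
  col 1: 0 + 1 + 0 (carry in) = 1 → bit 1, carry out 0
  col 2: 0 + 1 + 0 (carry in) = 1 → bit 1, carry out 0
  col 3: 1 + 0 + 0 (carry in) = 1 → bit 1, carry out 0
  col 4: 0 + 0 + 0 (carry in) = 0 → bit 0, carry out 0
  col 5: 0 + 0 + 0 (carry in) = 0 → bit 0, carry out 0
  col 6: 1 + 1 + 0 (carry in) = 2 → bit 0, carry out 1
  col 7: 0 + 1 + 1 (carry in) = 2 → bit 0, carry out 1
  col 8: 1 + 0 + 1 (carry in) = 2 → bit 0, carry out 1
  col 9: 1 + 0 + 1 (carry in) = 2 → bit 0, carry out 1
  col 10: 0 + 0 + 1 (carry in) = 1 → bit 1, carry out 0
Reading bits MSB→LSB: 10000001110
Strip leading zeros: 10000001110
= 10000001110


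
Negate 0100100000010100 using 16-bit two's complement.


Original: 0100100000010100
Step 1 - Invert all bits: 1011011111101011
Step 2 - Add 1: 1011011111101011 + 1
= 1011011111101100 (represents -18452)


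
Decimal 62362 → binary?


Divide by 2 repeatedly:
62362 ÷ 2 = 31181 remainder 0
31181 ÷ 2 = 15590 remainder 1
15590 ÷ 2 = 7795 remainder 0
7795 ÷ 2 = 3897 remainder 1
3897 ÷ 2 = 1948 remainder 1
1948 ÷ 2 = 974 remainder 0
974 ÷ 2 = 487 remainder 0
487 ÷ 2 = 243 remainder 1
243 ÷ 2 = 121 remainder 1
121 ÷ 2 = 60 remainder 1
60 ÷ 2 = 30 remainder 0
30 ÷ 2 = 15 remainder 0
15 ÷ 2 = 7 remainder 1
7 ÷ 2 = 3 remainder 1
3 ÷ 2 = 1 remainder 1
1 ÷ 2 = 0 remainder 1
Reading remainders bottom-up:
= 1111001110011010


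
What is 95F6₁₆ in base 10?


Positional values:
Position 0: 6 × 16^0 = 6 × 1 = 6
Position 1: F × 16^1 = 15 × 16 = 240
Position 2: 5 × 16^2 = 5 × 256 = 1280
Position 3: 9 × 16^3 = 9 × 4096 = 36864
Sum = 6 + 240 + 1280 + 36864
= 38390


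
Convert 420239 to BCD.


Each digit → 4-bit binary:
  4 → 0100
  2 → 0010
  0 → 0000
  2 → 0010
  3 → 0011
  9 → 1001
= 0100 0010 0000 0010 0011 1001


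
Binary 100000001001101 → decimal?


Positional values:
Bit 0: 1 × 2^0 = 1
Bit 2: 1 × 2^2 = 4
Bit 3: 1 × 2^3 = 8
Bit 6: 1 × 2^6 = 64
Bit 14: 1 × 2^14 = 16384
Sum = 1 + 4 + 8 + 64 + 16384
= 16461


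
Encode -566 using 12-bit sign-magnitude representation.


Sign bit: 1 (negative)
Magnitude: 566 = 01000110110
= 101000110110


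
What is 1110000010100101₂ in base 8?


Group into 3-bit groups: 001110000010100101
  001 = 1
  110 = 6
  000 = 0
  010 = 2
  100 = 4
  101 = 5
= 0o160245


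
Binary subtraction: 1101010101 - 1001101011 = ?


Align and subtract column by column (LSB to MSB, borrowing when needed):
  1101010101
- 1001101011
  ----------
  col 0: (1 - 0 borrow-in) - 1 → 1 - 1 = 0, borrow out 0
  col 1: (0 - 0 borrow-in) - 1 → borrow from next column: (0+2) - 1 = 1, borrow out 1
  col 2: (1 - 1 borrow-in) - 0 → 0 - 0 = 0, borrow out 0
  col 3: (0 - 0 borrow-in) - 1 → borrow from next column: (0+2) - 1 = 1, borrow out 1
  col 4: (1 - 1 borrow-in) - 0 → 0 - 0 = 0, borrow out 0
  col 5: (0 - 0 borrow-in) - 1 → borrow from next column: (0+2) - 1 = 1, borrow out 1
  col 6: (1 - 1 borrow-in) - 1 → borrow from next column: (0+2) - 1 = 1, borrow out 1
  col 7: (0 - 1 borrow-in) - 0 → borrow from next column: (-1+2) - 0 = 1, borrow out 1
  col 8: (1 - 1 borrow-in) - 0 → 0 - 0 = 0, borrow out 0
  col 9: (1 - 0 borrow-in) - 1 → 1 - 1 = 0, borrow out 0
Reading bits MSB→LSB: 0011101010
Strip leading zeros: 11101010
= 11101010


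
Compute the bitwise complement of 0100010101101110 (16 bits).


Original: 0100010101101110
Invert all bits:
  bit 0: 0 → 1
  bit 1: 1 → 0
  bit 2: 0 → 1
  bit 3: 0 → 1
  bit 4: 0 → 1
  bit 5: 1 → 0
  bit 6: 0 → 1
  bit 7: 1 → 0
  bit 8: 0 → 1
  bit 9: 1 → 0
  bit 10: 1 → 0
  bit 11: 0 → 1
  bit 12: 1 → 0
  bit 13: 1 → 0
  bit 14: 1 → 0
  bit 15: 0 → 1
= 1011101010010001


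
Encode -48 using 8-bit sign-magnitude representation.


Sign bit: 1 (negative)
Magnitude: 48 = 0110000
= 10110000


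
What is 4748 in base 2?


Divide by 2 repeatedly:
4748 ÷ 2 = 2374 remainder 0
2374 ÷ 2 = 1187 remainder 0
1187 ÷ 2 = 593 remainder 1
593 ÷ 2 = 296 remainder 1
296 ÷ 2 = 148 remainder 0
148 ÷ 2 = 74 remainder 0
74 ÷ 2 = 37 remainder 0
37 ÷ 2 = 18 remainder 1
18 ÷ 2 = 9 remainder 0
9 ÷ 2 = 4 remainder 1
4 ÷ 2 = 2 remainder 0
2 ÷ 2 = 1 remainder 0
1 ÷ 2 = 0 remainder 1
Reading remainders bottom-up:
= 1001010001100


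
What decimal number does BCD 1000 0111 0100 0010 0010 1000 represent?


Each 4-bit group → digit:
  1000 → 8
  0111 → 7
  0100 → 4
  0010 → 2
  0010 → 2
  1000 → 8
= 874228


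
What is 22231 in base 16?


Divide by 16 repeatedly:
22231 ÷ 16 = 1389 remainder 7 (7)
1389 ÷ 16 = 86 remainder 13 (D)
86 ÷ 16 = 5 remainder 6 (6)
5 ÷ 16 = 0 remainder 5 (5)
Reading remainders bottom-up:
= 0x56D7


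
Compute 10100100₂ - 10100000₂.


Align and subtract column by column (LSB to MSB, borrowing when needed):
  10100100
- 10100000
  --------
  col 0: (0 - 0 borrow-in) - 0 → 0 - 0 = 0, borrow out 0
  col 1: (0 - 0 borrow-in) - 0 → 0 - 0 = 0, borrow out 0
  col 2: (1 - 0 borrow-in) - 0 → 1 - 0 = 1, borrow out 0
  col 3: (0 - 0 borrow-in) - 0 → 0 - 0 = 0, borrow out 0
  col 4: (0 - 0 borrow-in) - 0 → 0 - 0 = 0, borrow out 0
  col 5: (1 - 0 borrow-in) - 1 → 1 - 1 = 0, borrow out 0
  col 6: (0 - 0 borrow-in) - 0 → 0 - 0 = 0, borrow out 0
  col 7: (1 - 0 borrow-in) - 1 → 1 - 1 = 0, borrow out 0
Reading bits MSB→LSB: 00000100
Strip leading zeros: 100
= 100


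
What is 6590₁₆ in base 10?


Positional values:
Position 0: 0 × 16^0 = 0 × 1 = 0
Position 1: 9 × 16^1 = 9 × 16 = 144
Position 2: 5 × 16^2 = 5 × 256 = 1280
Position 3: 6 × 16^3 = 6 × 4096 = 24576
Sum = 0 + 144 + 1280 + 24576
= 26000


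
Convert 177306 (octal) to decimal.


Positional values:
Position 0: 6 × 8^0 = 6
Position 1: 0 × 8^1 = 0
Position 2: 3 × 8^2 = 192
Position 3: 7 × 8^3 = 3584
Position 4: 7 × 8^4 = 28672
Position 5: 1 × 8^5 = 32768
Sum = 6 + 0 + 192 + 3584 + 28672 + 32768
= 65222


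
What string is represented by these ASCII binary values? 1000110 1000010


Codes (binary): 1000110 1000010
Per-code ASCII lookup:
  1000110 = 70  (range 65-90: uppercase, 70 - 65 = 5) → 'F'
  1000010 = 66  (range 65-90: uppercase, 66 - 65 = 1) → 'B'
= 'FB'


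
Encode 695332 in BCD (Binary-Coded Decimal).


Each digit → 4-bit binary:
  6 → 0110
  9 → 1001
  5 → 0101
  3 → 0011
  3 → 0011
  2 → 0010
= 0110 1001 0101 0011 0011 0010


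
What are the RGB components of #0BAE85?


Hex: #0BAE85
R = 0B₁₆ = 11
G = AE₁₆ = 174
B = 85₁₆ = 133
= RGB(11, 174, 133)


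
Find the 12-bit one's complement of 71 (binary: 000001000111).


Original: 000001000111
Invert all bits:
  bit 0: 0 → 1
  bit 1: 0 → 1
  bit 2: 0 → 1
  bit 3: 0 → 1
  bit 4: 0 → 1
  bit 5: 1 → 0
  bit 6: 0 → 1
  bit 7: 0 → 1
  bit 8: 0 → 1
  bit 9: 1 → 0
  bit 10: 1 → 0
  bit 11: 1 → 0
= 111110111000


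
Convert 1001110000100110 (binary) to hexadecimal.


Group into 4-bit nibbles: 1001110000100110
  1001 = 9
  1100 = C
  0010 = 2
  0110 = 6
= 0x9C26


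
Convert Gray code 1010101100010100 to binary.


Gray code: 1010101100010100
MSB stays the same: 1
Each subsequent bit = prev_binary XOR current_gray:
  B[1] = 1 XOR 0 = 1
  B[2] = 1 XOR 1 = 0
  B[3] = 0 XOR 0 = 0
  B[4] = 0 XOR 1 = 1
  B[5] = 1 XOR 0 = 1
  B[6] = 1 XOR 1 = 0
  B[7] = 0 XOR 1 = 1
  B[8] = 1 XOR 0 = 1
  B[9] = 1 XOR 0 = 1
  B[10] = 1 XOR 0 = 1
  B[11] = 1 XOR 1 = 0
  B[12] = 0 XOR 0 = 0
  B[13] = 0 XOR 1 = 1
  B[14] = 1 XOR 0 = 1
  B[15] = 1 XOR 0 = 1
= 1100110111100111 (52711 decimal)


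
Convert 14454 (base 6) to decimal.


Positional values (base 6):
  4 × 6^0 = 4 × 1 = 4
  5 × 6^1 = 5 × 6 = 30
  4 × 6^2 = 4 × 36 = 144
  4 × 6^3 = 4 × 216 = 864
  1 × 6^4 = 1 × 1296 = 1296
Sum = 4 + 30 + 144 + 864 + 1296
= 2338


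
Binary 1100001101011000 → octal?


Group into 3-bit groups: 001100001101011000
  001 = 1
  100 = 4
  001 = 1
  101 = 5
  011 = 3
  000 = 0
= 0o141530


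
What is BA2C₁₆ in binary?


Each hex digit → 4 binary bits:
  B = 1011
  A = 1010
  2 = 0010
  C = 1100
Concatenate: 1011 1010 0010 1100
= 1011101000101100


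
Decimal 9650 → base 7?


Divide by 7 repeatedly:
9650 ÷ 7 = 1378 remainder 4
1378 ÷ 7 = 196 remainder 6
196 ÷ 7 = 28 remainder 0
28 ÷ 7 = 4 remainder 0
4 ÷ 7 = 0 remainder 4
Reading remainders bottom-up:
= 40064


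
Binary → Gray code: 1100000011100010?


Binary: 1100000011100010
Gray code: G = B XOR (B >> 1)
B >> 1 = 0110000001110001
1100000011100010 XOR 0110000001110001:
  1 XOR 0 = 1
  1 XOR 1 = 0
  0 XOR 1 = 1
  0 XOR 0 = 0
  0 XOR 0 = 0
  0 XOR 0 = 0
  0 XOR 0 = 0
  0 XOR 0 = 0
  1 XOR 0 = 1
  1 XOR 1 = 0
  1 XOR 1 = 0
  0 XOR 1 = 1
  0 XOR 0 = 0
  0 XOR 0 = 0
  1 XOR 0 = 1
  0 XOR 1 = 1
= 1010000010010011


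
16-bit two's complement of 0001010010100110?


Original: 0001010010100110
Step 1 - Invert all bits: 1110101101011001
Step 2 - Add 1: 1110101101011001 + 1
= 1110101101011010 (represents -5286)


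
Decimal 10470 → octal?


Divide by 8 repeatedly:
10470 ÷ 8 = 1308 remainder 6
1308 ÷ 8 = 163 remainder 4
163 ÷ 8 = 20 remainder 3
20 ÷ 8 = 2 remainder 4
2 ÷ 8 = 0 remainder 2
Reading remainders bottom-up:
= 0o24346


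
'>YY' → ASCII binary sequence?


String: '>YY'  (3 characters)
Per-character ASCII lookup:
  '>': special character: '>' = 62 → 111110
  'Y': uppercase starts at 65: 'Y' = 65 + 24 = 89 → 1011001
  'Y': uppercase starts at 65: 'Y' = 65 + 24 = 89 → 1011001
= 111110 1011001 1011001


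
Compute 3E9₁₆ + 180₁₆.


Align and add column by column (LSB to MSB, each column mod 16 with carry):
  03E9
+ 0180
  ----
  col 0: 9(9) + 0(0) + 0 (carry in) = 9 → 9(9), carry out 0
  col 1: E(14) + 8(8) + 0 (carry in) = 22 → 6(6), carry out 1
  col 2: 3(3) + 1(1) + 1 (carry in) = 5 → 5(5), carry out 0
  col 3: 0(0) + 0(0) + 0 (carry in) = 0 → 0(0), carry out 0
Reading digits MSB→LSB: 0569
Strip leading zeros: 569
= 0x569


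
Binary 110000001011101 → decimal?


Positional values:
Bit 0: 1 × 2^0 = 1
Bit 2: 1 × 2^2 = 4
Bit 3: 1 × 2^3 = 8
Bit 4: 1 × 2^4 = 16
Bit 6: 1 × 2^6 = 64
Bit 13: 1 × 2^13 = 8192
Bit 14: 1 × 2^14 = 16384
Sum = 1 + 4 + 8 + 16 + 64 + 8192 + 16384
= 24669


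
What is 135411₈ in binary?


Each octal digit → 3 binary bits:
  1 = 001
  3 = 011
  5 = 101
  4 = 100
  1 = 001
  1 = 001
Concatenate: 001 011 101 100 001 001
= 001011101100001001


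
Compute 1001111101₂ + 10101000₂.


Align and add column by column (LSB to MSB, carry propagating):
  01001111101
+ 00010101000
  -----------
  col 0: 1 + 0 + 0 (carry in) = 1 → bit 1, carry out 0
  col 1: 0 + 0 + 0 (carry in) = 0 → bit 0, carry out 0
  col 2: 1 + 0 + 0 (carry in) = 1 → bit 1, carry out 0
  col 3: 1 + 1 + 0 (carry in) = 2 → bit 0, carry out 1
  col 4: 1 + 0 + 1 (carry in) = 2 → bit 0, carry out 1
  col 5: 1 + 1 + 1 (carry in) = 3 → bit 1, carry out 1
  col 6: 1 + 0 + 1 (carry in) = 2 → bit 0, carry out 1
  col 7: 0 + 1 + 1 (carry in) = 2 → bit 0, carry out 1
  col 8: 0 + 0 + 1 (carry in) = 1 → bit 1, carry out 0
  col 9: 1 + 0 + 0 (carry in) = 1 → bit 1, carry out 0
  col 10: 0 + 0 + 0 (carry in) = 0 → bit 0, carry out 0
Reading bits MSB→LSB: 01100100101
Strip leading zeros: 1100100101
= 1100100101


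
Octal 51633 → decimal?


Positional values:
Position 0: 3 × 8^0 = 3
Position 1: 3 × 8^1 = 24
Position 2: 6 × 8^2 = 384
Position 3: 1 × 8^3 = 512
Position 4: 5 × 8^4 = 20480
Sum = 3 + 24 + 384 + 512 + 20480
= 21403


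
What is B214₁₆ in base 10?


Positional values:
Position 0: 4 × 16^0 = 4 × 1 = 4
Position 1: 1 × 16^1 = 1 × 16 = 16
Position 2: 2 × 16^2 = 2 × 256 = 512
Position 3: B × 16^3 = 11 × 4096 = 45056
Sum = 4 + 16 + 512 + 45056
= 45588


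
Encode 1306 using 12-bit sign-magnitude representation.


Sign bit: 0 (positive)
Magnitude: 1306 = 10100011010
= 010100011010


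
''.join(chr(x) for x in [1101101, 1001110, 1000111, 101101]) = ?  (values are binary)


Codes (binary): 1101101 1001110 1000111 101101
Per-code ASCII lookup:
  1101101 = 109  (range 97-122: lowercase, 109 - 97 = 12) → 'm'
  1001110 = 78  (range 65-90: uppercase, 78 - 65 = 13) → 'N'
  1000111 = 71  (range 65-90: uppercase, 71 - 65 = 6) → 'G'
  101101 = 45  (special character) → '-'
= 'mNG-'


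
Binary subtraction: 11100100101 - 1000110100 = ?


Align and subtract column by column (LSB to MSB, borrowing when needed):
  11100100101
- 01000110100
  -----------
  col 0: (1 - 0 borrow-in) - 0 → 1 - 0 = 1, borrow out 0
  col 1: (0 - 0 borrow-in) - 0 → 0 - 0 = 0, borrow out 0
  col 2: (1 - 0 borrow-in) - 1 → 1 - 1 = 0, borrow out 0
  col 3: (0 - 0 borrow-in) - 0 → 0 - 0 = 0, borrow out 0
  col 4: (0 - 0 borrow-in) - 1 → borrow from next column: (0+2) - 1 = 1, borrow out 1
  col 5: (1 - 1 borrow-in) - 1 → borrow from next column: (0+2) - 1 = 1, borrow out 1
  col 6: (0 - 1 borrow-in) - 0 → borrow from next column: (-1+2) - 0 = 1, borrow out 1
  col 7: (0 - 1 borrow-in) - 0 → borrow from next column: (-1+2) - 0 = 1, borrow out 1
  col 8: (1 - 1 borrow-in) - 0 → 0 - 0 = 0, borrow out 0
  col 9: (1 - 0 borrow-in) - 1 → 1 - 1 = 0, borrow out 0
  col 10: (1 - 0 borrow-in) - 0 → 1 - 0 = 1, borrow out 0
Reading bits MSB→LSB: 10011110001
Strip leading zeros: 10011110001
= 10011110001


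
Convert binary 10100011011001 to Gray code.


Binary: 10100011011001
Gray code: G = B XOR (B >> 1)
B >> 1 = 01010001101100
10100011011001 XOR 01010001101100:
  1 XOR 0 = 1
  0 XOR 1 = 1
  1 XOR 0 = 1
  0 XOR 1 = 1
  0 XOR 0 = 0
  0 XOR 0 = 0
  1 XOR 0 = 1
  1 XOR 1 = 0
  0 XOR 1 = 1
  1 XOR 0 = 1
  1 XOR 1 = 0
  0 XOR 1 = 1
  0 XOR 0 = 0
  1 XOR 0 = 1
= 11110010110101


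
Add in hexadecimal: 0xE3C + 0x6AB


Align and add column by column (LSB to MSB, each column mod 16 with carry):
  0E3C
+ 06AB
  ----
  col 0: C(12) + B(11) + 0 (carry in) = 23 → 7(7), carry out 1
  col 1: 3(3) + A(10) + 1 (carry in) = 14 → E(14), carry out 0
  col 2: E(14) + 6(6) + 0 (carry in) = 20 → 4(4), carry out 1
  col 3: 0(0) + 0(0) + 1 (carry in) = 1 → 1(1), carry out 0
Reading digits MSB→LSB: 14E7
Strip leading zeros: 14E7
= 0x14E7


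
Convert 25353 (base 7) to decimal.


Positional values (base 7):
  3 × 7^0 = 3 × 1 = 3
  5 × 7^1 = 5 × 7 = 35
  3 × 7^2 = 3 × 49 = 147
  5 × 7^3 = 5 × 343 = 1715
  2 × 7^4 = 2 × 2401 = 4802
Sum = 3 + 35 + 147 + 1715 + 4802
= 6702


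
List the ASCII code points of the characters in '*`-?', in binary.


String: '*`-?'  (4 characters)
Per-character ASCII lookup:
  '*': special character: '*' = 42 → 101010
  '`': special character: '`' = 96 → 1100000
  '-': special character: '-' = 45 → 101101
  '?': special character: '?' = 63 → 111111
= 101010 1100000 101101 111111


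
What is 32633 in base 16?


Divide by 16 repeatedly:
32633 ÷ 16 = 2039 remainder 9 (9)
2039 ÷ 16 = 127 remainder 7 (7)
127 ÷ 16 = 7 remainder 15 (F)
7 ÷ 16 = 0 remainder 7 (7)
Reading remainders bottom-up:
= 0x7F79


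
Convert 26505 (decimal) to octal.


Divide by 8 repeatedly:
26505 ÷ 8 = 3313 remainder 1
3313 ÷ 8 = 414 remainder 1
414 ÷ 8 = 51 remainder 6
51 ÷ 8 = 6 remainder 3
6 ÷ 8 = 0 remainder 6
Reading remainders bottom-up:
= 0o63611


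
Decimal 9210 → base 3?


Divide by 3 repeatedly:
9210 ÷ 3 = 3070 remainder 0
3070 ÷ 3 = 1023 remainder 1
1023 ÷ 3 = 341 remainder 0
341 ÷ 3 = 113 remainder 2
113 ÷ 3 = 37 remainder 2
37 ÷ 3 = 12 remainder 1
12 ÷ 3 = 4 remainder 0
4 ÷ 3 = 1 remainder 1
1 ÷ 3 = 0 remainder 1
Reading remainders bottom-up:
= 110122010


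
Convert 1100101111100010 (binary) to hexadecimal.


Group into 4-bit nibbles: 1100101111100010
  1100 = C
  1011 = B
  1110 = E
  0010 = 2
= 0xCBE2


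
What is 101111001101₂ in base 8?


Group into 3-bit groups: 101111001101
  101 = 5
  111 = 7
  001 = 1
  101 = 5
= 0o5715


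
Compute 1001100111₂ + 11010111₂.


Align and add column by column (LSB to MSB, carry propagating):
  01001100111
+ 00011010111
  -----------
  col 0: 1 + 1 + 0 (carry in) = 2 → bit 0, carry out 1
  col 1: 1 + 1 + 1 (carry in) = 3 → bit 1, carry out 1
  col 2: 1 + 1 + 1 (carry in) = 3 → bit 1, carry out 1
  col 3: 0 + 0 + 1 (carry in) = 1 → bit 1, carry out 0
  col 4: 0 + 1 + 0 (carry in) = 1 → bit 1, carry out 0
  col 5: 1 + 0 + 0 (carry in) = 1 → bit 1, carry out 0
  col 6: 1 + 1 + 0 (carry in) = 2 → bit 0, carry out 1
  col 7: 0 + 1 + 1 (carry in) = 2 → bit 0, carry out 1
  col 8: 0 + 0 + 1 (carry in) = 1 → bit 1, carry out 0
  col 9: 1 + 0 + 0 (carry in) = 1 → bit 1, carry out 0
  col 10: 0 + 0 + 0 (carry in) = 0 → bit 0, carry out 0
Reading bits MSB→LSB: 01100111110
Strip leading zeros: 1100111110
= 1100111110


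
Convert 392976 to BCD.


Each digit → 4-bit binary:
  3 → 0011
  9 → 1001
  2 → 0010
  9 → 1001
  7 → 0111
  6 → 0110
= 0011 1001 0010 1001 0111 0110


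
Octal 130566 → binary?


Each octal digit → 3 binary bits:
  1 = 001
  3 = 011
  0 = 000
  5 = 101
  6 = 110
  6 = 110
Concatenate: 001 011 000 101 110 110
= 001011000101110110


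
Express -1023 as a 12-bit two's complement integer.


Original: 001111111111
Step 1 - Invert all bits: 110000000000
Step 2 - Add 1: 110000000000 + 1
= 110000000001 (represents -1023)


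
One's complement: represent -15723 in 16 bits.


Original: 0011110101101011
Invert all bits:
  bit 0: 0 → 1
  bit 1: 0 → 1
  bit 2: 1 → 0
  bit 3: 1 → 0
  bit 4: 1 → 0
  bit 5: 1 → 0
  bit 6: 0 → 1
  bit 7: 1 → 0
  bit 8: 0 → 1
  bit 9: 1 → 0
  bit 10: 1 → 0
  bit 11: 0 → 1
  bit 12: 1 → 0
  bit 13: 0 → 1
  bit 14: 1 → 0
  bit 15: 1 → 0
= 1100001010010100


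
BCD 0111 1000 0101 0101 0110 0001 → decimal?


Each 4-bit group → digit:
  0111 → 7
  1000 → 8
  0101 → 5
  0101 → 5
  0110 → 6
  0001 → 1
= 785561


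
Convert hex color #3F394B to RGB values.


Hex: #3F394B
R = 3F₁₆ = 63
G = 39₁₆ = 57
B = 4B₁₆ = 75
= RGB(63, 57, 75)


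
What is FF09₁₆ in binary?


Each hex digit → 4 binary bits:
  F = 1111
  F = 1111
  0 = 0000
  9 = 1001
Concatenate: 1111 1111 0000 1001
= 1111111100001001


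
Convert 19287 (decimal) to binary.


Divide by 2 repeatedly:
19287 ÷ 2 = 9643 remainder 1
9643 ÷ 2 = 4821 remainder 1
4821 ÷ 2 = 2410 remainder 1
2410 ÷ 2 = 1205 remainder 0
1205 ÷ 2 = 602 remainder 1
602 ÷ 2 = 301 remainder 0
301 ÷ 2 = 150 remainder 1
150 ÷ 2 = 75 remainder 0
75 ÷ 2 = 37 remainder 1
37 ÷ 2 = 18 remainder 1
18 ÷ 2 = 9 remainder 0
9 ÷ 2 = 4 remainder 1
4 ÷ 2 = 2 remainder 0
2 ÷ 2 = 1 remainder 0
1 ÷ 2 = 0 remainder 1
Reading remainders bottom-up:
= 100101101010111


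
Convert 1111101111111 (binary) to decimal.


Positional values:
Bit 0: 1 × 2^0 = 1
Bit 1: 1 × 2^1 = 2
Bit 2: 1 × 2^2 = 4
Bit 3: 1 × 2^3 = 8
Bit 4: 1 × 2^4 = 16
Bit 5: 1 × 2^5 = 32
Bit 6: 1 × 2^6 = 64
Bit 8: 1 × 2^8 = 256
Bit 9: 1 × 2^9 = 512
Bit 10: 1 × 2^10 = 1024
Bit 11: 1 × 2^11 = 2048
Bit 12: 1 × 2^12 = 4096
Sum = 1 + 2 + 4 + 8 + 16 + 32 + 64 + 256 + 512 + 1024 + 2048 + 4096
= 8063


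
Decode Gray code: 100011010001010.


Gray code: 100011010001010
MSB stays the same: 1
Each subsequent bit = prev_binary XOR current_gray:
  B[1] = 1 XOR 0 = 1
  B[2] = 1 XOR 0 = 1
  B[3] = 1 XOR 0 = 1
  B[4] = 1 XOR 1 = 0
  B[5] = 0 XOR 1 = 1
  B[6] = 1 XOR 0 = 1
  B[7] = 1 XOR 1 = 0
  B[8] = 0 XOR 0 = 0
  B[9] = 0 XOR 0 = 0
  B[10] = 0 XOR 0 = 0
  B[11] = 0 XOR 1 = 1
  B[12] = 1 XOR 0 = 1
  B[13] = 1 XOR 1 = 0
  B[14] = 0 XOR 0 = 0
= 111101100001100 (31500 decimal)


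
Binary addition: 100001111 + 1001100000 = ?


Align and add column by column (LSB to MSB, carry propagating):
  00100001111
+ 01001100000
  -----------
  col 0: 1 + 0 + 0 (carry in) = 1 → bit 1, carry out 0
  col 1: 1 + 0 + 0 (carry in) = 1 → bit 1, carry out 0
  col 2: 1 + 0 + 0 (carry in) = 1 → bit 1, carry out 0
  col 3: 1 + 0 + 0 (carry in) = 1 → bit 1, carry out 0
  col 4: 0 + 0 + 0 (carry in) = 0 → bit 0, carry out 0
  col 5: 0 + 1 + 0 (carry in) = 1 → bit 1, carry out 0
  col 6: 0 + 1 + 0 (carry in) = 1 → bit 1, carry out 0
  col 7: 0 + 0 + 0 (carry in) = 0 → bit 0, carry out 0
  col 8: 1 + 0 + 0 (carry in) = 1 → bit 1, carry out 0
  col 9: 0 + 1 + 0 (carry in) = 1 → bit 1, carry out 0
  col 10: 0 + 0 + 0 (carry in) = 0 → bit 0, carry out 0
Reading bits MSB→LSB: 01101101111
Strip leading zeros: 1101101111
= 1101101111


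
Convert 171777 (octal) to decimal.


Positional values:
Position 0: 7 × 8^0 = 7
Position 1: 7 × 8^1 = 56
Position 2: 7 × 8^2 = 448
Position 3: 1 × 8^3 = 512
Position 4: 7 × 8^4 = 28672
Position 5: 1 × 8^5 = 32768
Sum = 7 + 56 + 448 + 512 + 28672 + 32768
= 62463


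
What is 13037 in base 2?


Divide by 2 repeatedly:
13037 ÷ 2 = 6518 remainder 1
6518 ÷ 2 = 3259 remainder 0
3259 ÷ 2 = 1629 remainder 1
1629 ÷ 2 = 814 remainder 1
814 ÷ 2 = 407 remainder 0
407 ÷ 2 = 203 remainder 1
203 ÷ 2 = 101 remainder 1
101 ÷ 2 = 50 remainder 1
50 ÷ 2 = 25 remainder 0
25 ÷ 2 = 12 remainder 1
12 ÷ 2 = 6 remainder 0
6 ÷ 2 = 3 remainder 0
3 ÷ 2 = 1 remainder 1
1 ÷ 2 = 0 remainder 1
Reading remainders bottom-up:
= 11001011101101


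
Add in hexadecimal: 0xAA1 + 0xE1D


Align and add column by column (LSB to MSB, each column mod 16 with carry):
  0AA1
+ 0E1D
  ----
  col 0: 1(1) + D(13) + 0 (carry in) = 14 → E(14), carry out 0
  col 1: A(10) + 1(1) + 0 (carry in) = 11 → B(11), carry out 0
  col 2: A(10) + E(14) + 0 (carry in) = 24 → 8(8), carry out 1
  col 3: 0(0) + 0(0) + 1 (carry in) = 1 → 1(1), carry out 0
Reading digits MSB→LSB: 18BE
Strip leading zeros: 18BE
= 0x18BE


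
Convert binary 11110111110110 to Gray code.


Binary: 11110111110110
Gray code: G = B XOR (B >> 1)
B >> 1 = 01111011111011
11110111110110 XOR 01111011111011:
  1 XOR 0 = 1
  1 XOR 1 = 0
  1 XOR 1 = 0
  1 XOR 1 = 0
  0 XOR 1 = 1
  1 XOR 0 = 1
  1 XOR 1 = 0
  1 XOR 1 = 0
  1 XOR 1 = 0
  1 XOR 1 = 0
  0 XOR 1 = 1
  1 XOR 0 = 1
  1 XOR 1 = 0
  0 XOR 1 = 1
= 10001100001101


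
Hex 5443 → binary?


Each hex digit → 4 binary bits:
  5 = 0101
  4 = 0100
  4 = 0100
  3 = 0011
Concatenate: 0101 0100 0100 0011
= 0101010001000011


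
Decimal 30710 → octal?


Divide by 8 repeatedly:
30710 ÷ 8 = 3838 remainder 6
3838 ÷ 8 = 479 remainder 6
479 ÷ 8 = 59 remainder 7
59 ÷ 8 = 7 remainder 3
7 ÷ 8 = 0 remainder 7
Reading remainders bottom-up:
= 0o73766


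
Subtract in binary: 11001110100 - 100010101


Align and subtract column by column (LSB to MSB, borrowing when needed):
  11001110100
- 00100010101
  -----------
  col 0: (0 - 0 borrow-in) - 1 → borrow from next column: (0+2) - 1 = 1, borrow out 1
  col 1: (0 - 1 borrow-in) - 0 → borrow from next column: (-1+2) - 0 = 1, borrow out 1
  col 2: (1 - 1 borrow-in) - 1 → borrow from next column: (0+2) - 1 = 1, borrow out 1
  col 3: (0 - 1 borrow-in) - 0 → borrow from next column: (-1+2) - 0 = 1, borrow out 1
  col 4: (1 - 1 borrow-in) - 1 → borrow from next column: (0+2) - 1 = 1, borrow out 1
  col 5: (1 - 1 borrow-in) - 0 → 0 - 0 = 0, borrow out 0
  col 6: (1 - 0 borrow-in) - 0 → 1 - 0 = 1, borrow out 0
  col 7: (0 - 0 borrow-in) - 0 → 0 - 0 = 0, borrow out 0
  col 8: (0 - 0 borrow-in) - 1 → borrow from next column: (0+2) - 1 = 1, borrow out 1
  col 9: (1 - 1 borrow-in) - 0 → 0 - 0 = 0, borrow out 0
  col 10: (1 - 0 borrow-in) - 0 → 1 - 0 = 1, borrow out 0
Reading bits MSB→LSB: 10101011111
Strip leading zeros: 10101011111
= 10101011111


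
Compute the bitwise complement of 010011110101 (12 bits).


Original: 010011110101
Invert all bits:
  bit 0: 0 → 1
  bit 1: 1 → 0
  bit 2: 0 → 1
  bit 3: 0 → 1
  bit 4: 1 → 0
  bit 5: 1 → 0
  bit 6: 1 → 0
  bit 7: 1 → 0
  bit 8: 0 → 1
  bit 9: 1 → 0
  bit 10: 0 → 1
  bit 11: 1 → 0
= 101100001010


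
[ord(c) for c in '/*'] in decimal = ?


String: '/*'  (2 characters)
Per-character ASCII lookup:
  '/': special character: '/' = 47
  '*': special character: '*' = 42
= 47 42


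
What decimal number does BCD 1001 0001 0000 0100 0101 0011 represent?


Each 4-bit group → digit:
  1001 → 9
  0001 → 1
  0000 → 0
  0100 → 4
  0101 → 5
  0011 → 3
= 910453
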